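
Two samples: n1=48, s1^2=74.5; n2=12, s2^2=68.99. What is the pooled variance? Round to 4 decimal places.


sp^2 = ((n1-1)*s1^2 + (n2-1)*s2^2)/(n1+n2-2)
(n1-1)*s1^2 = 47 * 74.5 = 3501.5
(n2-1)*s2^2 = 11 * 68.99 = 758.89
numerator = 3501.5 + 758.89 = 4260.39
n1+n2-2 = 58
sp^2 = 4260.39 / 58 = 73.455

73.4550


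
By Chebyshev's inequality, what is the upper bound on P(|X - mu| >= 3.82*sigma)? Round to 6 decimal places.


P <= 1/k^2
k^2 = 3.82^2 = 14.5924
1/k^2 = 1 / 14.5924 ≈ 0.06852882

0.068529


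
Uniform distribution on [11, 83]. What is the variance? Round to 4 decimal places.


Var = (b-a)^2 / 12
(b-a)^2 = (83 - 11)^2 = 5184
Var = 5184/12 = 432

432.0000


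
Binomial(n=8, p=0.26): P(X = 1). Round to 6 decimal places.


P = C(n,k) * p^k * (1-p)^(n-k)
C(8,1) = 8
p^k = 0.26^1 = 0.26
(1-p)^(n-k) = 0.74^7 ≈ 0.1215128
P = 8 * 0.26 * 0.1215128 ≈ 0.252747

0.252747


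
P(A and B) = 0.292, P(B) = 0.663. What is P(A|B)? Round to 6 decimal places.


P(A|B) = P(A and B) / P(B) = 0.292 / 0.663 = 292/663 ≈ 0.44042232

0.440422


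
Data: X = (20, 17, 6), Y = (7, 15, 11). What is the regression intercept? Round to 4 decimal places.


a = ybar - b*xbar, where b = sum((xi-xbar)(yi-ybar)) / sum((xi-xbar)^2)
n = 3, xbar = 43/3 ≈ 14.333333, ybar = 33/3 = 11
Sxy = sum((xi-xbar)(yi-ybar)) = -12
Sxx = sum((xi-xbar)^2) = 326/3 ≈ 108.666667
b = Sxy / Sxx = -18/163 ≈ -0.110429
a = 11 - (-0.110429) * 14.333333 = 2051/163 ≈ 12.582822

12.5828


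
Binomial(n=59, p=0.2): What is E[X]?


E[X] = n*p = 59 * 0.2 = 11.8

11.8


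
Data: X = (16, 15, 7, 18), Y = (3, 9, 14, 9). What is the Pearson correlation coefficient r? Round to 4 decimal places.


r = sum((xi-xbar)(yi-ybar)) / sqrt(sum((xi-xbar)^2) * sum((yi-ybar)^2))
n = 4, xbar = 56/4 = 14, ybar = 35/4 = 8.75
Sxy = sum((xi-xbar)(yi-ybar)) = -47
Sxx = sum((xi-xbar)^2) = 70
Syy = sum((yi-ybar)^2) = 60.75
sqrt(Sxx*Syy) ≈ 65.211195
r = Sxy / sqrt(Sxx*Syy) = -47 / 65.211195 ≈ -0.720735

-0.7207


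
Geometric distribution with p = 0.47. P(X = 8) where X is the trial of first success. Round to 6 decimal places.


P = (1-p)^(k-1) * p
(1-p)^(k-1) = 0.53^7 ≈ 0.01174711
P = 0.01174711 * 0.47 ≈ 0.005521142

0.005521


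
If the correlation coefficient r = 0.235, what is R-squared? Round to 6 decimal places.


R^2 = r^2 = (0.235)^2 = 0.055225

0.055225


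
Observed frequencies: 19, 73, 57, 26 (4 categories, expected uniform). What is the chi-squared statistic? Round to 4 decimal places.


chi2 = sum((O-E)^2/E), E = total/4
total = 175, E = 175/4 = 43.75
(19 - 43.75)^2 / 43.75 = 612.5625 / 43.75 = 9801/700 ≈ 14.001429
(73 - 43.75)^2 / 43.75 = 855.5625 / 43.75 = 13689/700 ≈ 19.555714
(57 - 43.75)^2 / 43.75 = 175.5625 / 43.75 = 2809/700 ≈ 4.012857
(26 - 43.75)^2 / 43.75 = 315.0625 / 43.75 = 5041/700 ≈ 7.201429
chi2 = 1567/35 ≈ 44.771429

44.7714


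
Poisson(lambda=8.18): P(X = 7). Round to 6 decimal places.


P = e^(-lam) * lam^k / k!
e^(-8.18) ≈ 0.0002802019
lam^k = 8.18^7 ≈ 2450603.930288
k! = 7! = 5040
P = 0.0002802019 * 2450603.930288 / 5040 ≈ 0.136243

0.136243


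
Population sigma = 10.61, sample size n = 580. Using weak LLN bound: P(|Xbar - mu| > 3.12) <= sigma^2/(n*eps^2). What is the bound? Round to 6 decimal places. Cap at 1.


bound = min(1, sigma^2/(n*eps^2))
sigma^2 = 10.61^2 = 112.5721
n*eps^2 = 580 * 3.12^2 = 580 * 9.7344 = 5645.952
sigma^2/(n*eps^2) = 112.5721 / 5645.952 ≈ 0.01993855

0.019939


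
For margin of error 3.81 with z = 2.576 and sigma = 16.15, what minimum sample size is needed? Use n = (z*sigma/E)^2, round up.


z*sigma/E = 2.576 * 16.15 / 3.81 = 104006/9525 ≈ 10.919265
(z*sigma/E)^2 ≈ 119.230350
round up: n = 120

120


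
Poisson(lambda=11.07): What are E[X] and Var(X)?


E[X] = Var(X) = lambda = 11.07

11.07, 11.07


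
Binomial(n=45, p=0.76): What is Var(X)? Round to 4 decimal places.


Var = n*p*(1-p) = 45 * 0.76 * 0.24 = 8.208

8.2080


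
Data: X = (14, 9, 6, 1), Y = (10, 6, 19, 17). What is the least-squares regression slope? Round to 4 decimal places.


b = sum((xi-xbar)(yi-ybar)) / sum((xi-xbar)^2)
n = 4, xbar = 30/4 = 7.5, ybar = 52/4 = 13
Sxy = sum((xi-xbar)(yi-ybar)) = -65
Sxx = sum((xi-xbar)^2) = 89
b = Sxy / Sxx = -65/89 ≈ -0.730337

-0.7303


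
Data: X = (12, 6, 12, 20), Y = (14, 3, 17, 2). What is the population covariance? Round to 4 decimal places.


Cov = (1/n)*sum((xi-xbar)(yi-ybar))
n = 4, xbar = 50/4 = 12.5, ybar = 36/4 = 9
sum((xi-xbar)(yi-ybar)) = -20
Cov = -20 / 4 = -5

-5.0000


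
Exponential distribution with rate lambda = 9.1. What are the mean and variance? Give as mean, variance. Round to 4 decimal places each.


mean = 1/lam, var = 1/lam^2
mean = 1 / 9.1 = 10/91 ≈ 0.109890
lam^2 = 9.1^2 = 82.81
var = 1 / 82.81 = 100/8281 ≈ 0.012076

0.1099, 0.0121


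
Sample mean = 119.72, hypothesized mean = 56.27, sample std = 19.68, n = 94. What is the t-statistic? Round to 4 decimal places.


t = (xbar - mu0) / (s/sqrt(n))
xbar - mu0 = 119.72 - 56.27 = 63.45
sqrt(94) ≈ 9.69535971
s/sqrt(n) = 19.68 / 9.69535971 ≈ 2.02983701
t = 63.45 / 2.02983701 ≈ 31.258667

31.2587


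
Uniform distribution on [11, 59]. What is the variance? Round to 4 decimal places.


Var = (b-a)^2 / 12
(b-a)^2 = (59 - 11)^2 = 2304
Var = 2304/12 = 192

192.0000


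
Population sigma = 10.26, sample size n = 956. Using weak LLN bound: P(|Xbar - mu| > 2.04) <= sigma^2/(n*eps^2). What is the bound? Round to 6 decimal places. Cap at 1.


bound = min(1, sigma^2/(n*eps^2))
sigma^2 = 10.26^2 = 105.2676
n*eps^2 = 956 * 2.04^2 = 956 * 4.1616 = 3978.4896
sigma^2/(n*eps^2) = 105.2676 / 3978.4896 ≈ 0.02645919

0.026459


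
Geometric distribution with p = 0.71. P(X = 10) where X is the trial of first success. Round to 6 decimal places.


P = (1-p)^(k-1) * p
(1-p)^(k-1) = 0.29^9 ≈ 0.00001450715
P = 0.00001450715 * 0.71 ≈ 0.00001030007

0.000010


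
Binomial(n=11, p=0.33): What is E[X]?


E[X] = n*p = 11 * 0.33 = 3.63

3.63


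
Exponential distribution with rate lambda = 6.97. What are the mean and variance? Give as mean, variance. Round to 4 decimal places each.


mean = 1/lam, var = 1/lam^2
mean = 1 / 6.97 = 100/697 ≈ 0.143472
lam^2 = 6.97^2 = 48.5809
var = 1 / 48.5809 ≈ 0.020584

0.1435, 0.0206


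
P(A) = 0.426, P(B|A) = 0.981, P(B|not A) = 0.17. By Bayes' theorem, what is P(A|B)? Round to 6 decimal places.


P(A|B) = P(B|A)*P(A) / P(B), P(B) = P(B|A)*P(A) + P(B|not A)*P(not A)
P(B|A)*P(A) = 0.981 * 0.426 = 0.417906
P(B|not A)*P(not A) = 0.17 * 0.574 = 0.09758
P(B) = 0.417906 + 0.09758 = 0.515486
P(A|B) = 0.417906 / 0.515486 ≈ 0.81070291

0.810703


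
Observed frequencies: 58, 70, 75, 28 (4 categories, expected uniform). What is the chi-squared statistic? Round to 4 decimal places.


chi2 = sum((O-E)^2/E), E = total/4
total = 231, E = 231/4 = 57.75
(58 - 57.75)^2 / 57.75 = 0.0625 / 57.75 = 1/924 ≈ 0.001082
(70 - 57.75)^2 / 57.75 = 150.0625 / 57.75 = 343/132 ≈ 2.598485
(75 - 57.75)^2 / 57.75 = 297.5625 / 57.75 = 1587/308 ≈ 5.152597
(28 - 57.75)^2 / 57.75 = 885.0625 / 57.75 = 2023/132 ≈ 15.325758
chi2 = 1777/77 ≈ 23.077922

23.0779


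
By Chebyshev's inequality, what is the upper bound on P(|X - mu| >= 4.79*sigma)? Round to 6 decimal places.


P <= 1/k^2
k^2 = 4.79^2 = 22.9441
1/k^2 = 1 / 22.9441 ≈ 0.04358419

0.043584


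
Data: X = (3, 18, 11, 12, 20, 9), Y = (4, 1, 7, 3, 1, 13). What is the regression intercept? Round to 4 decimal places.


a = ybar - b*xbar, where b = sum((xi-xbar)(yi-ybar)) / sum((xi-xbar)^2)
n = 6, xbar = 73/6 ≈ 12.166667, ybar = 29/6 ≈ 4.833333
Sxy = sum((xi-xbar)(yi-ybar)) = -437/6 ≈ -72.833333
Sxx = sum((xi-xbar)^2) = 1145/6 ≈ 190.833333
b = Sxy / Sxx = -437/1145 ≈ -0.381659
a = 4.833333 - (-0.381659) * 12.166667 = 10851/1145 ≈ 9.476856

9.4769


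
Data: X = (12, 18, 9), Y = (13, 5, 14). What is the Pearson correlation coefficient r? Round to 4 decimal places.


r = sum((xi-xbar)(yi-ybar)) / sqrt(sum((xi-xbar)^2) * sum((yi-ybar)^2))
n = 3, xbar = 39/3 = 13, ybar = 32/3 ≈ 10.666667
Sxy = sum((xi-xbar)(yi-ybar)) = -44
Sxx = sum((xi-xbar)^2) = 42
Syy = sum((yi-ybar)^2) = 146/3 ≈ 48.666667
sqrt(Sxx*Syy) ≈ 45.210618
r = Sxy / sqrt(Sxx*Syy) = -44 / 45.210618 ≈ -0.973223

-0.9732


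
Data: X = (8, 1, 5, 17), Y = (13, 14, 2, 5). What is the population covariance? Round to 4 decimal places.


Cov = (1/n)*sum((xi-xbar)(yi-ybar))
n = 4, xbar = 31/4 = 7.75, ybar = 34/4 = 8.5
sum((xi-xbar)(yi-ybar)) = -50.5
Cov = -50.5 / 4 = -12.625

-12.6250


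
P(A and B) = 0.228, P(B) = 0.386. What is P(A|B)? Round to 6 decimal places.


P(A|B) = P(A and B) / P(B) = 0.228 / 0.386 = 114/193 ≈ 0.59067358

0.590674


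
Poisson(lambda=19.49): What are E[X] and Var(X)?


E[X] = Var(X) = lambda = 19.49

19.49, 19.49


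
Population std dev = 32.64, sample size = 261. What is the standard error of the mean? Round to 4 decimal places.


SE = sigma / sqrt(n)
sqrt(261) ≈ 16.155494
SE = 32.64 / 16.155494 ≈ 2.020365

2.0204


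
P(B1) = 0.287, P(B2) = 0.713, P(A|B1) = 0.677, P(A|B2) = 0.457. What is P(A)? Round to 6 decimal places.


P(A) = P(A|B1)*P(B1) + P(A|B2)*P(B2)
P(A|B1)*P(B1) = 0.677 * 0.287 = 0.194299
P(A|B2)*P(B2) = 0.457 * 0.713 = 0.325841
P(A) = 0.194299 + 0.325841 = 0.52014

0.520140


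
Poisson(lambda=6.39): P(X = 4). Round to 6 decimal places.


P = e^(-lam) * lam^k / k!
e^(-6.39) ≈ 0.001678256
lam^k = 6.39^4 ≈ 1667.260390
k! = 4! = 24
P = 0.001678256 * 1667.260390 / 24 ≈ 0.116587

0.116587


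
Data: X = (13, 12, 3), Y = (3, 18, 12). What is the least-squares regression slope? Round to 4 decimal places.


b = sum((xi-xbar)(yi-ybar)) / sum((xi-xbar)^2)
n = 3, xbar = 28/3 ≈ 9.333333, ybar = 33/3 = 11
Sxy = sum((xi-xbar)(yi-ybar)) = -17
Sxx = sum((xi-xbar)^2) = 182/3 ≈ 60.666667
b = Sxy / Sxx = -51/182 ≈ -0.280220

-0.2802


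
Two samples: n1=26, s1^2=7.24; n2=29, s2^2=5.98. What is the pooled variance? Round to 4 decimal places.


sp^2 = ((n1-1)*s1^2 + (n2-1)*s2^2)/(n1+n2-2)
(n1-1)*s1^2 = 25 * 7.24 = 181
(n2-1)*s2^2 = 28 * 5.98 = 167.44
numerator = 181 + 167.44 = 348.44
n1+n2-2 = 53
sp^2 = 348.44 / 53 = 8711/1325 ≈ 6.574340

6.5743


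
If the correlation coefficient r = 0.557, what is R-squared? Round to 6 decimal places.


R^2 = r^2 = (0.557)^2 = 0.310249

0.310249


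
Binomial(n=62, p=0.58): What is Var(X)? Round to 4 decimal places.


Var = n*p*(1-p) = 62 * 0.58 * 0.42 = 15.1032

15.1032


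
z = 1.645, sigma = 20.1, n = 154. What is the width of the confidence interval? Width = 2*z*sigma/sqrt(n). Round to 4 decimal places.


width = 2*z*sigma/sqrt(n)
2*z*sigma = 2 * 1.645 * 20.1 = 66.129
sqrt(154) ≈ 12.409674
width = 66.129 / 12.409674 ≈ 5.328827

5.3288


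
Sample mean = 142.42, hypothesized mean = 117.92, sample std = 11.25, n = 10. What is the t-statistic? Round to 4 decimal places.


t = (xbar - mu0) / (s/sqrt(n))
xbar - mu0 = 142.42 - 117.92 = 24.5
sqrt(10) ≈ 3.16227766
s/sqrt(n) = 11.25 / 3.16227766 ≈ 3.55756237
t = 24.5 / 3.55756237 ≈ 6.886738

6.8867


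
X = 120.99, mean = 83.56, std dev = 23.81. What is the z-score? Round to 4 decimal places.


z = (X - mu) / sigma
X - mu = 120.99 - 83.56 = 37.43
z = 37.43 / 23.81 = 3743/2381 ≈ 1.572029

1.5720


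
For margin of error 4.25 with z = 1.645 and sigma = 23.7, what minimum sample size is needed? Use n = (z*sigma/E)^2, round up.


z*sigma/E = 1.645 * 23.7 / 4.25 = 77973/8500 ≈ 9.173294
(z*sigma/E)^2 ≈ 84.149325
round up: n = 85

85


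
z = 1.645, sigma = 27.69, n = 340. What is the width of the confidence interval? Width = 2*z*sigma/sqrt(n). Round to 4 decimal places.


width = 2*z*sigma/sqrt(n)
2*z*sigma = 2 * 1.645 * 27.69 = 91.1001
sqrt(340) ≈ 18.439089
width = 91.1001 / 18.439089 ≈ 4.940597

4.9406


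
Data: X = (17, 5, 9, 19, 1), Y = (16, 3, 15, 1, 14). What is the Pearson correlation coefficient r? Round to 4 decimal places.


r = sum((xi-xbar)(yi-ybar)) / sqrt(sum((xi-xbar)^2) * sum((yi-ybar)^2))
n = 5, xbar = 51/5 = 10.2, ybar = 49/5 = 9.8
Sxy = sum((xi-xbar)(yi-ybar)) = -44.8
Sxx = sum((xi-xbar)^2) = 236.8
Syy = sum((yi-ybar)^2) = 206.8
sqrt(Sxx*Syy) ≈ 221.292205
r = Sxy / sqrt(Sxx*Syy) = -44.8 / 221.292205 ≈ -0.202447

-0.2024


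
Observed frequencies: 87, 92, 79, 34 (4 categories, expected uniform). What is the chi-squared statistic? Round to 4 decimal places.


chi2 = sum((O-E)^2/E), E = total/4
total = 292, E = 292/4 = 73
(87 - 73)^2 / 73 = 196 / 73 = 196/73 ≈ 2.684932
(92 - 73)^2 / 73 = 361 / 73 = 361/73 ≈ 4.945205
(79 - 73)^2 / 73 = 36 / 73 = 36/73 ≈ 0.493151
(34 - 73)^2 / 73 = 1521 / 73 = 1521/73 ≈ 20.835616
chi2 = 2114/73 ≈ 28.958904

28.9589


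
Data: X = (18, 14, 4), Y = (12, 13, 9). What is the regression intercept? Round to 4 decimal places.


a = ybar - b*xbar, where b = sum((xi-xbar)(yi-ybar)) / sum((xi-xbar)^2)
n = 3, xbar = 36/3 = 12, ybar = 34/3 ≈ 11.333333
Sxy = sum((xi-xbar)(yi-ybar)) = 26
Sxx = sum((xi-xbar)^2) = 104
b = Sxy / Sxx = 0.25
a = 11.333333 - 0.25 * 12 = 25/3 ≈ 8.333333

8.3333


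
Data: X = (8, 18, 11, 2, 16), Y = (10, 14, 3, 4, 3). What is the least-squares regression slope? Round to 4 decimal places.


b = sum((xi-xbar)(yi-ybar)) / sum((xi-xbar)^2)
n = 5, xbar = 55/5 = 11, ybar = 34/5 = 6.8
Sxy = sum((xi-xbar)(yi-ybar)) = 47
Sxx = sum((xi-xbar)^2) = 164
b = Sxy / Sxx = 47/164 ≈ 0.286585

0.2866


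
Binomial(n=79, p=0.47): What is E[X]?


E[X] = n*p = 79 * 0.47 = 37.13

37.13


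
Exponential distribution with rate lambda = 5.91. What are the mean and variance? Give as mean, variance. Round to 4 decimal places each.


mean = 1/lam, var = 1/lam^2
mean = 1 / 5.91 = 100/591 ≈ 0.169205
lam^2 = 5.91^2 = 34.9281
var = 1 / 34.9281 ≈ 0.028630

0.1692, 0.0286


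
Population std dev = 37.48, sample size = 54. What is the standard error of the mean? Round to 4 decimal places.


SE = sigma / sqrt(n)
sqrt(54) ≈ 7.348469
SE = 37.48 / 7.348469 ≈ 5.100382

5.1004


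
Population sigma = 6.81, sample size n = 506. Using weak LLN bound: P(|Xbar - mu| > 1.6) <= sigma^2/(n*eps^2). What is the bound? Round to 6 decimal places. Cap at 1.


bound = min(1, sigma^2/(n*eps^2))
sigma^2 = 6.81^2 = 46.3761
n*eps^2 = 506 * 1.6^2 = 506 * 2.56 = 1295.36
sigma^2/(n*eps^2) = 46.3761 / 1295.36 ≈ 0.03580171

0.035802


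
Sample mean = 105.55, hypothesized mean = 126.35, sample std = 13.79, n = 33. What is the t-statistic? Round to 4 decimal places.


t = (xbar - mu0) / (s/sqrt(n))
xbar - mu0 = 105.55 - 126.35 = -20.8
sqrt(33) ≈ 5.74456265
s/sqrt(n) = 13.79 / 5.74456265 ≈ 2.40053088
t = -20.8 / 2.40053088 ≈ -8.664750

-8.6648


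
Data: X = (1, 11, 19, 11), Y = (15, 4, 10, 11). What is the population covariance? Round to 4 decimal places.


Cov = (1/n)*sum((xi-xbar)(yi-ybar))
n = 4, xbar = 42/4 = 10.5, ybar = 40/4 = 10
sum((xi-xbar)(yi-ybar)) = -50
Cov = -50 / 4 = -12.5

-12.5000


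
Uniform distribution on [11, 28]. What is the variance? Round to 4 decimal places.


Var = (b-a)^2 / 12
(b-a)^2 = (28 - 11)^2 = 289
Var = 289/12 ≈ 24.083333

24.0833


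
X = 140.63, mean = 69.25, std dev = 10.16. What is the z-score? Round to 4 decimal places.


z = (X - mu) / sigma
X - mu = 140.63 - 69.25 = 71.38
z = 71.38 / 10.16 = 3569/508 ≈ 7.025591

7.0256


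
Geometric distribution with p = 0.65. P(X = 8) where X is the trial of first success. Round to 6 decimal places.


P = (1-p)^(k-1) * p
(1-p)^(k-1) = 0.35^7 ≈ 0.0006433930
P = 0.0006433930 * 0.65 ≈ 0.0004182054

0.000418


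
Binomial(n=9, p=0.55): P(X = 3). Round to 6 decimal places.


P = C(n,k) * p^k * (1-p)^(n-k)
C(9,3) = 84
p^k = 0.55^3 = 0.166375
(1-p)^(n-k) = 0.45^6 ≈ 0.008303766
P = 84 * 0.166375 * 0.008303766 ≈ 0.116049

0.116049


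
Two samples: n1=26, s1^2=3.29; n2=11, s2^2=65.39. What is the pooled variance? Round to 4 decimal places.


sp^2 = ((n1-1)*s1^2 + (n2-1)*s2^2)/(n1+n2-2)
(n1-1)*s1^2 = 25 * 3.29 = 82.25
(n2-1)*s2^2 = 10 * 65.39 = 653.9
numerator = 82.25 + 653.9 = 736.15
n1+n2-2 = 35
sp^2 = 736.15 / 35 = 14723/700 ≈ 21.032857

21.0329


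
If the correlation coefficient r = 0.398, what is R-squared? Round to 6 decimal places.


R^2 = r^2 = (0.398)^2 = 0.158404

0.158404


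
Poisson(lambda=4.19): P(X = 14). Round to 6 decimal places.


P = e^(-lam) * lam^k / k!
e^(-4.19) ≈ 0.01514628
lam^k = 4.19^14 ≈ 514039297.653972
k! = 14! = 87178291200
P = 0.01514628 * 514039297.653972 / 87178291200 ≈ 0.000089

0.000089


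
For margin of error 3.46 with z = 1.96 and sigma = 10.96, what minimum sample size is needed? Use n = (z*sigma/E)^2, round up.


z*sigma/E = 1.96 * 10.96 / 3.46 = 26852/4325 ≈ 6.208555
(z*sigma/E)^2 ≈ 38.546154
round up: n = 39

39


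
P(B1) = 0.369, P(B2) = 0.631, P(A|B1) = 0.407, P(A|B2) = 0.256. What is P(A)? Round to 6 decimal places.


P(A) = P(A|B1)*P(B1) + P(A|B2)*P(B2)
P(A|B1)*P(B1) = 0.407 * 0.369 = 0.150183
P(A|B2)*P(B2) = 0.256 * 0.631 = 0.161536
P(A) = 0.150183 + 0.161536 = 0.311719

0.311719


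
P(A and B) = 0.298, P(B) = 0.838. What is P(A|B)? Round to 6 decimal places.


P(A|B) = P(A and B) / P(B) = 0.298 / 0.838 = 149/419 ≈ 0.35560859

0.355609


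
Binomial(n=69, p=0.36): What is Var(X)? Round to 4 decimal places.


Var = n*p*(1-p) = 69 * 0.36 * 0.64 = 15.8976

15.8976


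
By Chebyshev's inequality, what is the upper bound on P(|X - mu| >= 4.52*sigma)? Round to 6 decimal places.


P <= 1/k^2
k^2 = 4.52^2 = 20.4304
1/k^2 = 1 / 20.4304 ≈ 0.04894667

0.048947


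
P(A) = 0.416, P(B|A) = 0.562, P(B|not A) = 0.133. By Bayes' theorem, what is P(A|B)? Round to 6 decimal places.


P(A|B) = P(B|A)*P(A) / P(B), P(B) = P(B|A)*P(A) + P(B|not A)*P(not A)
P(B|A)*P(A) = 0.562 * 0.416 = 0.233792
P(B|not A)*P(not A) = 0.133 * 0.584 = 0.077672
P(B) = 0.233792 + 0.077672 = 0.311464
P(A|B) = 0.233792 / 0.311464 ≈ 0.75062286

0.750623


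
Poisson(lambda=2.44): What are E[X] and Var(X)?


E[X] = Var(X) = lambda = 2.44

2.44, 2.44


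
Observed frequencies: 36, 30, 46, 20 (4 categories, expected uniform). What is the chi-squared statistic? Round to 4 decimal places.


chi2 = sum((O-E)^2/E), E = total/4
total = 132, E = 132/4 = 33
(36 - 33)^2 / 33 = 9 / 33 = 3/11 ≈ 0.272727
(30 - 33)^2 / 33 = 9 / 33 = 3/11 ≈ 0.272727
(46 - 33)^2 / 33 = 169 / 33 = 169/33 ≈ 5.121212
(20 - 33)^2 / 33 = 169 / 33 = 169/33 ≈ 5.121212
chi2 = 356/33 ≈ 10.787879

10.7879


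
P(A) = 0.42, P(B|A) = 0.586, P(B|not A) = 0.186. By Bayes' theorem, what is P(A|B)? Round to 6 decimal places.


P(A|B) = P(B|A)*P(A) / P(B), P(B) = P(B|A)*P(A) + P(B|not A)*P(not A)
P(B|A)*P(A) = 0.586 * 0.42 = 0.24612
P(B|not A)*P(not A) = 0.186 * 0.58 = 0.10788
P(B) = 0.24612 + 0.10788 = 0.354
P(A|B) = 0.24612 / 0.354 = 2051/2950 ≈ 0.69525424

0.695254


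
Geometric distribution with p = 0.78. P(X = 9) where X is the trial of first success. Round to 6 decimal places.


P = (1-p)^(k-1) * p
(1-p)^(k-1) = 0.22^8 ≈ 0.000005487587
P = 0.000005487587 * 0.78 ≈ 0.000004280318

0.000004


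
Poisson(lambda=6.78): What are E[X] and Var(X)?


E[X] = Var(X) = lambda = 6.78

6.78, 6.78


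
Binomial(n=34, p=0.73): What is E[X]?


E[X] = n*p = 34 * 0.73 = 24.82

24.82


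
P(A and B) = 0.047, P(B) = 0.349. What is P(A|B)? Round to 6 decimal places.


P(A|B) = P(A and B) / P(B) = 0.047 / 0.349 = 47/349 ≈ 0.13467049

0.134670


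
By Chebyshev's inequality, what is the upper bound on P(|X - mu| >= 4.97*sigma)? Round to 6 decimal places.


P <= 1/k^2
k^2 = 4.97^2 = 24.7009
1/k^2 = 1 / 24.7009 ≈ 0.04048435

0.040484


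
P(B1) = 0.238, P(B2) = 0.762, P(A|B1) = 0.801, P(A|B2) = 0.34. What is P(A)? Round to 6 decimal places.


P(A) = P(A|B1)*P(B1) + P(A|B2)*P(B2)
P(A|B1)*P(B1) = 0.801 * 0.238 = 0.190638
P(A|B2)*P(B2) = 0.34 * 0.762 = 0.25908
P(A) = 0.190638 + 0.25908 = 0.449718

0.449718


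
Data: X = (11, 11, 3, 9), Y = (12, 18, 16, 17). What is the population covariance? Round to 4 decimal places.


Cov = (1/n)*sum((xi-xbar)(yi-ybar))
n = 4, xbar = 34/4 = 8.5, ybar = 63/4 = 15.75
sum((xi-xbar)(yi-ybar)) = -4.5
Cov = -4.5 / 4 = -1.125

-1.1250


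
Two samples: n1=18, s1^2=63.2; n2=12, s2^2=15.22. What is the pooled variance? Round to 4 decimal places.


sp^2 = ((n1-1)*s1^2 + (n2-1)*s2^2)/(n1+n2-2)
(n1-1)*s1^2 = 17 * 63.2 = 1074.4
(n2-1)*s2^2 = 11 * 15.22 = 167.42
numerator = 1074.4 + 167.42 = 1241.82
n1+n2-2 = 28
sp^2 = 1241.82 / 28 = 62091/1400 ≈ 44.350714

44.3507


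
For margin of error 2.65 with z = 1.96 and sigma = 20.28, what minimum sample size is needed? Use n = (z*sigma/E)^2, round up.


z*sigma/E = 1.96 * 20.28 / 2.65 = 99372/6625 ≈ 14.999547
(z*sigma/E)^2 ≈ 224.986415
round up: n = 225

225


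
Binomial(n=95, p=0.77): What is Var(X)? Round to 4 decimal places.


Var = n*p*(1-p) = 95 * 0.77 * 0.23 = 16.8245

16.8245


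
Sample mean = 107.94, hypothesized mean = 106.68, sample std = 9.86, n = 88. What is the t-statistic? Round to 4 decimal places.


t = (xbar - mu0) / (s/sqrt(n))
xbar - mu0 = 107.94 - 106.68 = 1.26
sqrt(88) ≈ 9.38083152
s/sqrt(n) = 9.86 / 9.38083152 ≈ 1.05107953
t = 1.26 / 1.05107953 ≈ 1.198768

1.1988


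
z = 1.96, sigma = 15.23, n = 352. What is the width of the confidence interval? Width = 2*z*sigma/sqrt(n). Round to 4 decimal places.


width = 2*z*sigma/sqrt(n)
2*z*sigma = 2 * 1.96 * 15.23 = 59.7016
sqrt(352) ≈ 18.761663
width = 59.7016 / 18.761663 ≈ 3.182106

3.1821


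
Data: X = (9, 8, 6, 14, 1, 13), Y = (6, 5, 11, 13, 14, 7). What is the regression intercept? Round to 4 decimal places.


a = ybar - b*xbar, where b = sum((xi-xbar)(yi-ybar)) / sum((xi-xbar)^2)
n = 6, xbar = 51/6 = 8.5, ybar = 56/6 = 28/3 ≈ 9.333333
Sxy = sum((xi-xbar)(yi-ybar)) = -29
Sxx = sum((xi-xbar)^2) = 113.5
b = Sxy / Sxx = -58/227 ≈ -0.255507
a = 9.333333 - (-0.255507) * 8.5 = 7835/681 ≈ 11.505140

11.5051


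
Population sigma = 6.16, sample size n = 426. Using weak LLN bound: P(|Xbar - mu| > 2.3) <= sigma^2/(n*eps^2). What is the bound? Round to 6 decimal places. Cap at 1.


bound = min(1, sigma^2/(n*eps^2))
sigma^2 = 6.16^2 = 37.9456
n*eps^2 = 426 * 2.3^2 = 426 * 5.29 = 2253.54
sigma^2/(n*eps^2) = 37.9456 / 2253.54 ≈ 0.01683822

0.016838


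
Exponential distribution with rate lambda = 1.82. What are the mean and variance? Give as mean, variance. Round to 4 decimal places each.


mean = 1/lam, var = 1/lam^2
mean = 1 / 1.82 = 50/91 ≈ 0.549451
lam^2 = 1.82^2 = 3.3124
var = 1 / 3.3124 = 2500/8281 ≈ 0.301896

0.5495, 0.3019


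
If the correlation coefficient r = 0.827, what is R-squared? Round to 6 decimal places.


R^2 = r^2 = (0.827)^2 = 0.683929

0.683929


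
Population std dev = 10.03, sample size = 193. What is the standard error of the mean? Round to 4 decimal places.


SE = sigma / sqrt(n)
sqrt(193) ≈ 13.892444
SE = 10.03 / 13.892444 ≈ 0.721975

0.7220


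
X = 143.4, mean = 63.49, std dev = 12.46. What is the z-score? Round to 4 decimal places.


z = (X - mu) / sigma
X - mu = 143.4 - 63.49 = 79.91
z = 79.91 / 12.46 = 7991/1246 ≈ 6.413323

6.4133


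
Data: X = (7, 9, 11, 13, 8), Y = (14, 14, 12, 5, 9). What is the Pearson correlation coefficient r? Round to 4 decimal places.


r = sum((xi-xbar)(yi-ybar)) / sqrt(sum((xi-xbar)^2) * sum((yi-ybar)^2))
n = 5, xbar = 48/5 = 9.6, ybar = 54/5 = 10.8
Sxy = sum((xi-xbar)(yi-ybar)) = -25.4
Sxx = sum((xi-xbar)^2) = 23.2
Syy = sum((yi-ybar)^2) = 58.8
sqrt(Sxx*Syy) ≈ 36.934537
r = Sxy / sqrt(Sxx*Syy) = -25.4 / 36.934537 ≈ -0.687703

-0.6877


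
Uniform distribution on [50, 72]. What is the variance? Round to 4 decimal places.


Var = (b-a)^2 / 12
(b-a)^2 = (72 - 50)^2 = 484
Var = 484/12 ≈ 40.333333

40.3333


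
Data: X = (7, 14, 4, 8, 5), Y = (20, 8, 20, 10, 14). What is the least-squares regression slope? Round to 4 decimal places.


b = sum((xi-xbar)(yi-ybar)) / sum((xi-xbar)^2)
n = 5, xbar = 38/5 = 7.6, ybar = 72/5 = 14.4
Sxy = sum((xi-xbar)(yi-ybar)) = -65.2
Sxx = sum((xi-xbar)^2) = 61.2
b = Sxy / Sxx = -163/153 ≈ -1.065359

-1.0654


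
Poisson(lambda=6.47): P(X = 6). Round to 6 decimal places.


P = e^(-lam) * lam^k / k!
e^(-6.47) ≈ 0.001549226
lam^k = 6.47^6 ≈ 73354.318059
k! = 6! = 720
P = 0.001549226 * 73354.318059 / 720 ≈ 0.157837

0.157837


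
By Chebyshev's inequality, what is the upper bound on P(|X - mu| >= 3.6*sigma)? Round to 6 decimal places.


P <= 1/k^2
k^2 = 3.6^2 = 12.96
1/k^2 = 1 / 12.96 = 25/324 ≈ 0.07716049

0.077160


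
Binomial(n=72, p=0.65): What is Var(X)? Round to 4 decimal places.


Var = n*p*(1-p) = 72 * 0.65 * 0.35 = 16.38

16.3800


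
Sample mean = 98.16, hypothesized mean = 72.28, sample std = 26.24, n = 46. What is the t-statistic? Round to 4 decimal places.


t = (xbar - mu0) / (s/sqrt(n))
xbar - mu0 = 98.16 - 72.28 = 25.88
sqrt(46) ≈ 6.78232998
s/sqrt(n) = 26.24 / 6.78232998 ≈ 3.86887693
t = 25.88 / 3.86887693 ≈ 6.689280

6.6893


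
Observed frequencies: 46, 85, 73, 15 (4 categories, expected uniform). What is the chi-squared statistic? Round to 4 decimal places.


chi2 = sum((O-E)^2/E), E = total/4
total = 219, E = 219/4 = 54.75
(46 - 54.75)^2 / 54.75 = 76.5625 / 54.75 = 1225/876 ≈ 1.398402
(85 - 54.75)^2 / 54.75 = 915.0625 / 54.75 = 14641/876 ≈ 16.713470
(73 - 54.75)^2 / 54.75 = 333.0625 / 54.75 = 73/12 ≈ 6.083333
(15 - 54.75)^2 / 54.75 = 1580.0625 / 54.75 = 8427/292 ≈ 28.859589
chi2 = 3873/73 ≈ 53.054795

53.0548


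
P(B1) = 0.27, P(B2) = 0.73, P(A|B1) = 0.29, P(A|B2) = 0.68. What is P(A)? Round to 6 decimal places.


P(A) = P(A|B1)*P(B1) + P(A|B2)*P(B2)
P(A|B1)*P(B1) = 0.29 * 0.27 = 0.0783
P(A|B2)*P(B2) = 0.68 * 0.73 = 0.4964
P(A) = 0.0783 + 0.4964 = 0.5747

0.574700


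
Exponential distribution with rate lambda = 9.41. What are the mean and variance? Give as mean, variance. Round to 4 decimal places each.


mean = 1/lam, var = 1/lam^2
mean = 1 / 9.41 = 100/941 ≈ 0.106270
lam^2 = 9.41^2 = 88.5481
var = 1 / 88.5481 ≈ 0.011293

0.1063, 0.0113


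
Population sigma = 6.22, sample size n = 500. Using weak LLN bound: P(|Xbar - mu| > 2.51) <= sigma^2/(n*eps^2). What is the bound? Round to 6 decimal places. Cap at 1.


bound = min(1, sigma^2/(n*eps^2))
sigma^2 = 6.22^2 = 38.6884
n*eps^2 = 500 * 2.51^2 = 500 * 6.3001 = 3150.05
sigma^2/(n*eps^2) = 38.6884 / 3150.05 ≈ 0.01228184

0.012282


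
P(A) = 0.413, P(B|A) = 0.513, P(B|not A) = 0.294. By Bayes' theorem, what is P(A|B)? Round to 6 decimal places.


P(A|B) = P(B|A)*P(A) / P(B), P(B) = P(B|A)*P(A) + P(B|not A)*P(not A)
P(B|A)*P(A) = 0.513 * 0.413 = 0.211869
P(B|not A)*P(not A) = 0.294 * 0.587 = 0.172578
P(B) = 0.211869 + 0.172578 = 0.384447
P(A|B) = 0.211869 / 0.384447 ≈ 0.55110067

0.551101


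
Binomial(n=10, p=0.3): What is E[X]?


E[X] = n*p = 10 * 0.3 = 3

3


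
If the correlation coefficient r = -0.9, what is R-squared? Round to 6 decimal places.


R^2 = r^2 = (-0.9)^2 = 0.81

0.810000


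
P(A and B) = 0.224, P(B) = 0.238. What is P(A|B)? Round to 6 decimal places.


P(A|B) = P(A and B) / P(B) = 0.224 / 0.238 = 16/17 ≈ 0.94117647

0.941176


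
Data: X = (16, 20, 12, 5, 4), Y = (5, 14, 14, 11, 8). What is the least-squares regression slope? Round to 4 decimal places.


b = sum((xi-xbar)(yi-ybar)) / sum((xi-xbar)^2)
n = 5, xbar = 57/5 = 11.4, ybar = 52/5 = 10.4
Sxy = sum((xi-xbar)(yi-ybar)) = 22.2
Sxx = sum((xi-xbar)^2) = 191.2
b = Sxy / Sxx = 111/956 ≈ 0.116109

0.1161


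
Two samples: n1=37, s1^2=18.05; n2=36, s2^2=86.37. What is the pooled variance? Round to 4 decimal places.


sp^2 = ((n1-1)*s1^2 + (n2-1)*s2^2)/(n1+n2-2)
(n1-1)*s1^2 = 36 * 18.05 = 649.8
(n2-1)*s2^2 = 35 * 86.37 = 3022.95
numerator = 649.8 + 3022.95 = 3672.75
n1+n2-2 = 71
sp^2 = 3672.75 / 71 = 14691/284 ≈ 51.728873

51.7289


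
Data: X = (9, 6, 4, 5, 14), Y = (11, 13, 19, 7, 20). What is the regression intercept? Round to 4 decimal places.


a = ybar - b*xbar, where b = sum((xi-xbar)(yi-ybar)) / sum((xi-xbar)^2)
n = 5, xbar = 38/5 = 7.6, ybar = 70/5 = 14
Sxy = sum((xi-xbar)(yi-ybar)) = 36
Sxx = sum((xi-xbar)^2) = 65.2
b = Sxy / Sxx = 90/163 ≈ 0.552147
a = 14 - 0.552147 * 7.6 = 1598/163 ≈ 9.803681

9.8037


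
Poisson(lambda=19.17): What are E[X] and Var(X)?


E[X] = Var(X) = lambda = 19.17

19.17, 19.17


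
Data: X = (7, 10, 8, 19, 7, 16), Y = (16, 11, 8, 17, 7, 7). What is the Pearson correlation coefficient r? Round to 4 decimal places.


r = sum((xi-xbar)(yi-ybar)) / sqrt(sum((xi-xbar)^2) * sum((yi-ybar)^2))
n = 6, xbar = 67/6 ≈ 11.166667, ybar = 66/6 = 11
Sxy = sum((xi-xbar)(yi-ybar)) = 33
Sxx = sum((xi-xbar)^2) = 785/6 ≈ 130.833333
Syy = sum((yi-ybar)^2) = 102
sqrt(Sxx*Syy) ≈ 115.520561
r = Sxy / sqrt(Sxx*Syy) = 33 / 115.520561 ≈ 0.285663

0.2857


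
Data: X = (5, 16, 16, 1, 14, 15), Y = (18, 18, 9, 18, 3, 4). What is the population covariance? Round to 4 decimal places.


Cov = (1/n)*sum((xi-xbar)(yi-ybar))
n = 6, xbar = 67/6 ≈ 11.166667, ybar = 70/6 = 35/3 ≈ 11.666667
sum((xi-xbar)(yi-ybar)) = -419/3 ≈ -139.666667
Cov = -139.666667 / 6 = -419/18 ≈ -23.277778

-23.2778


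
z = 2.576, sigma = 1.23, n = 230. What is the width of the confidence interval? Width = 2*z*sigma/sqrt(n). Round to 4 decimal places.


width = 2*z*sigma/sqrt(n)
2*z*sigma = 2 * 2.576 * 1.23 = 6.33696
sqrt(230) ≈ 15.165751
width = 6.33696 / 15.165751 ≈ 0.417847

0.4178


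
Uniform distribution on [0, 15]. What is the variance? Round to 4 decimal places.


Var = (b-a)^2 / 12
(b-a)^2 = (15 - 0)^2 = 225
Var = 225/12 = 18.75

18.7500


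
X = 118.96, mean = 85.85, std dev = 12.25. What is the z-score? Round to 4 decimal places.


z = (X - mu) / sigma
X - mu = 118.96 - 85.85 = 33.11
z = 33.11 / 12.25 = 473/175 ≈ 2.702857

2.7029


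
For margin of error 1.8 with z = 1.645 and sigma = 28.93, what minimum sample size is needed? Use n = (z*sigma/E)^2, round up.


z*sigma/E = 1.645 * 28.93 / 1.8 ≈ 26.438806
(z*sigma/E)^2 ≈ 699.010439
round up: n = 700

700


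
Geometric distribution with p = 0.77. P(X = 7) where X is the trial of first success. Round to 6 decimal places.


P = (1-p)^(k-1) * p
(1-p)^(k-1) = 0.23^6 ≈ 0.0001480359
P = 0.0001480359 * 0.77 ≈ 0.0001139876

0.000114


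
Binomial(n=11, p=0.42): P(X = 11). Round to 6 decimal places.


P = C(n,k) * p^k * (1-p)^(n-k)
C(11,11) = 1
p^k = 0.42^11 ≈ 0.00007173683
(1-p)^(n-k) = 0.58^0 = 1
P = 1 * 0.00007173683 * 1 ≈ 0.000072

0.000072


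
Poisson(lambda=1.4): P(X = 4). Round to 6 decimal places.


P = e^(-lam) * lam^k / k!
e^(-1.4) ≈ 0.2465970
lam^k = 1.4^4 = 3.8416
k! = 4! = 24
P = 0.2465970 * 3.8416 / 24 ≈ 0.039472

0.039472


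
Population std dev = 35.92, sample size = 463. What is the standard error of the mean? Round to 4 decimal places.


SE = sigma / sqrt(n)
sqrt(463) ≈ 21.517435
SE = 35.92 / 21.517435 ≈ 1.669344

1.6693


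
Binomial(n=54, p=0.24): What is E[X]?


E[X] = n*p = 54 * 0.24 = 12.96

12.96


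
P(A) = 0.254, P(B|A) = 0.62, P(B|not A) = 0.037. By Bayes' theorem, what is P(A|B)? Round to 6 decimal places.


P(A|B) = P(B|A)*P(A) / P(B), P(B) = P(B|A)*P(A) + P(B|not A)*P(not A)
P(B|A)*P(A) = 0.62 * 0.254 = 0.15748
P(B|not A)*P(not A) = 0.037 * 0.746 = 0.027602
P(B) = 0.15748 + 0.027602 = 0.185082
P(A|B) = 0.15748 / 0.185082 ≈ 0.85086610

0.850866


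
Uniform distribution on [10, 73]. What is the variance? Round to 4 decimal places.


Var = (b-a)^2 / 12
(b-a)^2 = (73 - 10)^2 = 3969
Var = 3969/12 = 330.75

330.7500


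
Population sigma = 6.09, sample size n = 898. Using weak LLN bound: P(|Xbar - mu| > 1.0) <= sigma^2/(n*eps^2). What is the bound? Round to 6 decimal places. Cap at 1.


bound = min(1, sigma^2/(n*eps^2))
sigma^2 = 6.09^2 = 37.0881
n*eps^2 = 898 * 1.0^2 = 898 * 1 = 898
sigma^2/(n*eps^2) = 37.0881 / 898 ≈ 0.04130078

0.041301


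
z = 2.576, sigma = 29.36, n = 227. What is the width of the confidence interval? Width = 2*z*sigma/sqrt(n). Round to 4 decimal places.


width = 2*z*sigma/sqrt(n)
2*z*sigma = 2 * 2.576 * 29.36 = 151.26272
sqrt(227) ≈ 15.066519
width = 151.26272 / 15.066519 ≈ 10.039659

10.0397


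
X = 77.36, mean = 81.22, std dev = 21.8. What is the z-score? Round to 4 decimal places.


z = (X - mu) / sigma
X - mu = 77.36 - 81.22 = -3.86
z = -3.86 / 21.8 = -193/1090 ≈ -0.177064

-0.1771


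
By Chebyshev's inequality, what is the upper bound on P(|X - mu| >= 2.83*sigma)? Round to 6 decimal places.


P <= 1/k^2
k^2 = 2.83^2 = 8.0089
1/k^2 = 1 / 8.0089 ≈ 0.12486109

0.124861


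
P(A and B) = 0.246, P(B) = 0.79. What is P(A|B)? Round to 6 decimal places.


P(A|B) = P(A and B) / P(B) = 0.246 / 0.79 = 123/395 ≈ 0.31139241

0.311392


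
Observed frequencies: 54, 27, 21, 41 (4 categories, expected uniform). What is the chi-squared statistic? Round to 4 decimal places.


chi2 = sum((O-E)^2/E), E = total/4
total = 143, E = 143/4 = 35.75
(54 - 35.75)^2 / 35.75 = 333.0625 / 35.75 = 5329/572 ≈ 9.316434
(27 - 35.75)^2 / 35.75 = 76.5625 / 35.75 = 1225/572 ≈ 2.141608
(21 - 35.75)^2 / 35.75 = 217.5625 / 35.75 = 3481/572 ≈ 6.085664
(41 - 35.75)^2 / 35.75 = 27.5625 / 35.75 = 441/572 ≈ 0.770979
chi2 = 2619/143 ≈ 18.314685

18.3147


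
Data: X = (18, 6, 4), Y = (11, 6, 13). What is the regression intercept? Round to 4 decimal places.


a = ybar - b*xbar, where b = sum((xi-xbar)(yi-ybar)) / sum((xi-xbar)^2)
n = 3, xbar = 28/3 ≈ 9.333333, ybar = 30/3 = 10
Sxy = sum((xi-xbar)(yi-ybar)) = 6
Sxx = sum((xi-xbar)^2) = 344/3 ≈ 114.666667
b = Sxy / Sxx = 9/172 ≈ 0.052326
a = 10 - 0.052326 * 9.333333 = 409/43 ≈ 9.511628

9.5116


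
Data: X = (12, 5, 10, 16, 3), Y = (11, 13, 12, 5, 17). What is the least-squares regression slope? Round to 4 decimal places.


b = sum((xi-xbar)(yi-ybar)) / sum((xi-xbar)^2)
n = 5, xbar = 46/5 = 9.2, ybar = 58/5 = 11.6
Sxy = sum((xi-xbar)(yi-ybar)) = -85.6
Sxx = sum((xi-xbar)^2) = 110.8
b = Sxy / Sxx = -214/277 ≈ -0.772563

-0.7726


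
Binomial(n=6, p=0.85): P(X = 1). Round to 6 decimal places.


P = C(n,k) * p^k * (1-p)^(n-k)
C(6,1) = 6
p^k = 0.85^1 = 0.85
(1-p)^(n-k) = 0.15^5 = 0.0000759375
P = 6 * 0.85 * 0.0000759375 ≈ 0.000387

0.000387


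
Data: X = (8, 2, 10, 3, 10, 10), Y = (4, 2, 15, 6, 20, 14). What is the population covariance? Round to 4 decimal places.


Cov = (1/n)*sum((xi-xbar)(yi-ybar))
n = 6, xbar = 43/6 ≈ 7.166667, ybar = 61/6 ≈ 10.166667
sum((xi-xbar)(yi-ybar)) = 641/6 ≈ 106.833333
Cov = 106.833333 / 6 = 641/36 ≈ 17.805556

17.8056


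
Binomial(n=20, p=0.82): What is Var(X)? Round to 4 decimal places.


Var = n*p*(1-p) = 20 * 0.82 * 0.18 = 2.952

2.9520


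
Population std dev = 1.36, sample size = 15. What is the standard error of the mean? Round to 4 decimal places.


SE = sigma / sqrt(n)
sqrt(15) ≈ 3.872983
SE = 1.36 / 3.872983 ≈ 0.351150

0.3512


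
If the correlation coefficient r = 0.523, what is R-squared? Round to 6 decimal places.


R^2 = r^2 = (0.523)^2 = 0.273529

0.273529


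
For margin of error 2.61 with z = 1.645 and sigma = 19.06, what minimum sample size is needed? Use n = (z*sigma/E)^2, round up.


z*sigma/E = 1.645 * 19.06 / 2.61 ≈ 12.012912
(z*sigma/E)^2 ≈ 144.310052
round up: n = 145

145


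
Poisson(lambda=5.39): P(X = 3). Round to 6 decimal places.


P = e^(-lam) * lam^k / k!
e^(-5.39) ≈ 0.004561973
lam^k = 5.39^3 = 156.590819
k! = 3! = 6
P = 0.004561973 * 156.590819 / 6 ≈ 0.119061

0.119061


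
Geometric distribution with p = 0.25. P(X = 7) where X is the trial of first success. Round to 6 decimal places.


P = (1-p)^(k-1) * p
(1-p)^(k-1) = 0.75^6 = 729/4096 ≈ 0.1779785
P = 0.1779785 * 0.25 ≈ 0.04449463

0.044495


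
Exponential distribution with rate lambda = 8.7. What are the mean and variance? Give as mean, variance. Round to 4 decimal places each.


mean = 1/lam, var = 1/lam^2
mean = 1 / 8.7 = 10/87 ≈ 0.114943
lam^2 = 8.7^2 = 75.69
var = 1 / 75.69 = 100/7569 ≈ 0.013212

0.1149, 0.0132


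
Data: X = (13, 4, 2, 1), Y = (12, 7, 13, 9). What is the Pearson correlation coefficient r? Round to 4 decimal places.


r = sum((xi-xbar)(yi-ybar)) / sqrt(sum((xi-xbar)^2) * sum((yi-ybar)^2))
n = 4, xbar = 20/4 = 5, ybar = 41/4 = 10.25
Sxy = sum((xi-xbar)(yi-ybar)) = 14
Sxx = sum((xi-xbar)^2) = 90
Syy = sum((yi-ybar)^2) = 22.75
sqrt(Sxx*Syy) ≈ 45.249309
r = Sxy / sqrt(Sxx*Syy) = 14 / 45.249309 ≈ 0.309397

0.3094


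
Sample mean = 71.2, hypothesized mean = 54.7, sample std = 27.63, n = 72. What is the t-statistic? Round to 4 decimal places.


t = (xbar - mu0) / (s/sqrt(n))
xbar - mu0 = 71.2 - 54.7 = 16.5
sqrt(72) ≈ 8.48528137
s/sqrt(n) = 27.63 / 8.48528137 ≈ 3.25622673
t = 16.5 / 3.25622673 ≈ 5.067215

5.0672


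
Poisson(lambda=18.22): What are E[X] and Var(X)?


E[X] = Var(X) = lambda = 18.22

18.22, 18.22


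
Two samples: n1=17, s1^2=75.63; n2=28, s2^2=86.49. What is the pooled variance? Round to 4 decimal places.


sp^2 = ((n1-1)*s1^2 + (n2-1)*s2^2)/(n1+n2-2)
(n1-1)*s1^2 = 16 * 75.63 = 1210.08
(n2-1)*s2^2 = 27 * 86.49 = 2335.23
numerator = 1210.08 + 2335.23 = 3545.31
n1+n2-2 = 43
sp^2 = 3545.31 / 43 = 354531/4300 ≈ 82.449070

82.4491


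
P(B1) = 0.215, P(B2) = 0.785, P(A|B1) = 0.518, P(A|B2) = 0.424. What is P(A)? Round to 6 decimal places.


P(A) = P(A|B1)*P(B1) + P(A|B2)*P(B2)
P(A|B1)*P(B1) = 0.518 * 0.215 = 0.11137
P(A|B2)*P(B2) = 0.424 * 0.785 = 0.33284
P(A) = 0.11137 + 0.33284 = 0.44421

0.444210


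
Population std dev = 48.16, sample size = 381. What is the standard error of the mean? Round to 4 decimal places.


SE = sigma / sqrt(n)
sqrt(381) ≈ 19.519221
SE = 48.16 / 19.519221 ≈ 2.467312

2.4673


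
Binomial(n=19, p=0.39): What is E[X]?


E[X] = n*p = 19 * 0.39 = 7.41

7.41


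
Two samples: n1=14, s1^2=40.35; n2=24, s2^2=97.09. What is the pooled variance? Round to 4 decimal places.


sp^2 = ((n1-1)*s1^2 + (n2-1)*s2^2)/(n1+n2-2)
(n1-1)*s1^2 = 13 * 40.35 = 524.55
(n2-1)*s2^2 = 23 * 97.09 = 2233.07
numerator = 524.55 + 2233.07 = 2757.62
n1+n2-2 = 36
sp^2 = 2757.62 / 36 = 137881/1800 ≈ 76.600556

76.6006


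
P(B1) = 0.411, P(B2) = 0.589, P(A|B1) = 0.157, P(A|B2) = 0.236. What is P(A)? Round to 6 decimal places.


P(A) = P(A|B1)*P(B1) + P(A|B2)*P(B2)
P(A|B1)*P(B1) = 0.157 * 0.411 = 0.064527
P(A|B2)*P(B2) = 0.236 * 0.589 = 0.139004
P(A) = 0.064527 + 0.139004 = 0.203531

0.203531


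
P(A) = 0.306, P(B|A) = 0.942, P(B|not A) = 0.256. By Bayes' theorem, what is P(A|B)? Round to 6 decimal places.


P(A|B) = P(B|A)*P(A) / P(B), P(B) = P(B|A)*P(A) + P(B|not A)*P(not A)
P(B|A)*P(A) = 0.942 * 0.306 = 0.288252
P(B|not A)*P(not A) = 0.256 * 0.694 = 0.177664
P(B) = 0.288252 + 0.177664 = 0.465916
P(A|B) = 0.288252 / 0.465916 ≈ 0.61867804

0.618678


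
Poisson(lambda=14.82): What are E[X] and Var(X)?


E[X] = Var(X) = lambda = 14.82

14.82, 14.82


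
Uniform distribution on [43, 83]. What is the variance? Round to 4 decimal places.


Var = (b-a)^2 / 12
(b-a)^2 = (83 - 43)^2 = 1600
Var = 1600/12 ≈ 133.333333

133.3333


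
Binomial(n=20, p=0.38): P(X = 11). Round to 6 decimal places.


P = C(n,k) * p^k * (1-p)^(n-k)
C(20,11) = 167960
p^k = 0.38^11 ≈ 0.00002385721
(1-p)^(n-k) = 0.62^9 ≈ 0.01353709
P = 167960 * 0.00002385721 * 0.01353709 ≈ 0.054244

0.054244


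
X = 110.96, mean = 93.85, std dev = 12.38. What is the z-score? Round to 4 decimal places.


z = (X - mu) / sigma
X - mu = 110.96 - 93.85 = 17.11
z = 17.11 / 12.38 = 1711/1238 ≈ 1.382068

1.3821


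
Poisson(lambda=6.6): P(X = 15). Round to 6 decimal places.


P = e^(-lam) * lam^k / k!
e^(-6.6) ≈ 0.001360368
lam^k = 6.6^15 ≈ 1964079366106.822100
k! = 15! = 1307674368000
P = 0.001360368 * 1964079366106.822100 / 1307674368000 ≈ 0.002043

0.002043
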